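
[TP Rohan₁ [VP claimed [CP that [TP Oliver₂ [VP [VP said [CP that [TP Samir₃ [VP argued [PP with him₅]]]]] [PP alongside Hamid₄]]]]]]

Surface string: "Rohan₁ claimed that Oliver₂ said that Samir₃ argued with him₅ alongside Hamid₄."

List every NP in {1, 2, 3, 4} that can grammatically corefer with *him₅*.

{1, 2, 4}

*him* is a pronoun, so Principle B applies: it must be free in its binding domain.
Binding domain of *him₅*: the embedded TP, whose subject is Samir₃.
*Rohan₁* c-commands the pronoun but from outside its binding domain, and is not c-commanded by it → coindexation permitted.
*Oliver₂* c-commands the pronoun but from outside its binding domain, and is not c-commanded by it → coindexation permitted.
*Samir₃* c-commands the pronoun within its binding domain → coindexation would violate Principle B.
*Hamid₄* and the pronoun do not c-command one another → neither Principle B nor Principle C is at stake; coindexation permitted.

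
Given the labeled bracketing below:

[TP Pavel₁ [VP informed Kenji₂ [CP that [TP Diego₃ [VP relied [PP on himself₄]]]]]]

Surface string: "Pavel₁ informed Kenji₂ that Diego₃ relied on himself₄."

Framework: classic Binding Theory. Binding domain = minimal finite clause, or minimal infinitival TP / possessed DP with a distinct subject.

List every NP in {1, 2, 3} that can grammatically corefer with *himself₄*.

*himself* is an anaphor, so Principle A applies: it must be bound in its binding domain.
Binding domain of *himself₄*: the embedded TP, whose subject is Diego₃.
*Pavel₁* c-commands the anaphor but is outside its binding domain → cannot satisfy Principle A.
*Kenji₂* c-commands the anaphor but is outside its binding domain → cannot satisfy Principle A.
*Diego₃* c-commands the anaphor within its binding domain → licit binder.

{3}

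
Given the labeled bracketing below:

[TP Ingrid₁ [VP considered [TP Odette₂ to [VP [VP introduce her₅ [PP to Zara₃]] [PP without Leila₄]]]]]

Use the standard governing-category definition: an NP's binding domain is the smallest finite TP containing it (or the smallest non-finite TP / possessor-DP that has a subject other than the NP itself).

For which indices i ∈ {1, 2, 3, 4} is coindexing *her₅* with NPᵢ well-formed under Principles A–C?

{1, 4}

*her* is a pronoun, so Principle B applies: it must be free in its binding domain.
Binding domain of *her₅*: the embedded TP, whose subject is Odette₂.
*Ingrid₁* c-commands the pronoun but from outside its binding domain, and is not c-commanded by it → coindexation permitted.
*Odette₂* c-commands the pronoun within its binding domain → coindexation would violate Principle B.
*Zara₃*: the pronoun c-commands this R-expression → coindexation would violate Principle C on *Zara₃*.
*Leila₄* and the pronoun do not c-command one another → neither Principle B nor Principle C is at stake; coindexation permitted.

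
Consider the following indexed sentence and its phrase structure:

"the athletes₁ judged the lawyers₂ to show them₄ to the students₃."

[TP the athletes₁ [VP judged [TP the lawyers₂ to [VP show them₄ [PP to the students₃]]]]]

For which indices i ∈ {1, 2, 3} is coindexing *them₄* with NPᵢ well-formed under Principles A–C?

*them* is a pronoun, so Principle B applies: it must be free in its binding domain.
Binding domain of *them₄*: the embedded TP, whose subject is the lawyers₂.
*the athletes₁* c-commands the pronoun but from outside its binding domain, and is not c-commanded by it → coindexation permitted.
*the lawyers₂* c-commands the pronoun within its binding domain → coindexation would violate Principle B.
*the students₃*: the pronoun c-commands this R-expression → coindexation would violate Principle C on *the students₃*.

{1}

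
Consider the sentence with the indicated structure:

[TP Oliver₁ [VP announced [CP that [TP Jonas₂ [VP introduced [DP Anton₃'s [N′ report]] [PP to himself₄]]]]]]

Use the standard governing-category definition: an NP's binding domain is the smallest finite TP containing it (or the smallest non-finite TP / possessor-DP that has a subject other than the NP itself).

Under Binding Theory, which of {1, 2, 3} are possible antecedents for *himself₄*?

*himself* is an anaphor, so Principle A applies: it must be bound in its binding domain.
Binding domain of *himself₄*: the embedded TP, whose subject is Jonas₂.
*Oliver₁* c-commands the anaphor but is outside its binding domain → cannot satisfy Principle A.
*Jonas₂* c-commands the anaphor within its binding domain → licit binder.
*Anton₃* does not c-command the anaphor → cannot bind it.

{2}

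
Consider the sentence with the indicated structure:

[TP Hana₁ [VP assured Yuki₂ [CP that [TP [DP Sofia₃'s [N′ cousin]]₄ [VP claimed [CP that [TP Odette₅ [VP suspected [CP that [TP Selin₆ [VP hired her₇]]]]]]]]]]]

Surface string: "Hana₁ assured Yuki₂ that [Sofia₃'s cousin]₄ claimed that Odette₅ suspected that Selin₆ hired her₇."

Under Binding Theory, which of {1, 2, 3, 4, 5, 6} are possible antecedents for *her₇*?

{1, 2, 3, 4, 5}

*her* is a pronoun, so Principle B applies: it must be free in its binding domain.
Binding domain of *her₇*: the embedded TP, whose subject is Selin₆.
*Hana₁* c-commands the pronoun but from outside its binding domain, and is not c-commanded by it → coindexation permitted.
*Yuki₂* c-commands the pronoun but from outside its binding domain, and is not c-commanded by it → coindexation permitted.
*Sofia₃* and the pronoun do not c-command one another → neither Principle B nor Principle C is at stake; coindexation permitted.
*[Sofia₃'s cousin]₄* c-commands the pronoun but from outside its binding domain, and is not c-commanded by it → coindexation permitted.
*Odette₅* c-commands the pronoun but from outside its binding domain, and is not c-commanded by it → coindexation permitted.
*Selin₆* c-commands the pronoun within its binding domain → coindexation would violate Principle B.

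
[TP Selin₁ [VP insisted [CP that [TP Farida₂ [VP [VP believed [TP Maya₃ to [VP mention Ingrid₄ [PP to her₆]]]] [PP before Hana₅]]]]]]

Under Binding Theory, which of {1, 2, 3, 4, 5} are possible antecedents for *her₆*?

*her* is a pronoun, so Principle B applies: it must be free in its binding domain.
Binding domain of *her₆*: the embedded TP, whose subject is Maya₃.
*Selin₁* c-commands the pronoun but from outside its binding domain, and is not c-commanded by it → coindexation permitted.
*Farida₂* c-commands the pronoun but from outside its binding domain, and is not c-commanded by it → coindexation permitted.
*Maya₃* c-commands the pronoun within its binding domain → coindexation would violate Principle B.
*Ingrid₄* c-commands the pronoun within its binding domain → coindexation would violate Principle B.
*Hana₅* and the pronoun do not c-command one another → neither Principle B nor Principle C is at stake; coindexation permitted.

{1, 2, 5}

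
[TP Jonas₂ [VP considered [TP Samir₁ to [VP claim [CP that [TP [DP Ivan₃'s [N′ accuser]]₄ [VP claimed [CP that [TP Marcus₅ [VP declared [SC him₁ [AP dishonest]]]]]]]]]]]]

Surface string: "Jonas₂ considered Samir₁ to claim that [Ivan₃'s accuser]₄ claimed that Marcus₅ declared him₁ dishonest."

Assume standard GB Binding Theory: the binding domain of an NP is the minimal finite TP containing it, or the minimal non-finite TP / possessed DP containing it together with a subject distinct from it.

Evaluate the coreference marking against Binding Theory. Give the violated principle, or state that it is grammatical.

The two coindexed NPs are *Samir₁* and *him₁*.
*him₁* is a pronoun; its binding domain is the embedded TP, whose subject is Marcus₅. Within that domain it is c-commanded only by *Marcus₅*, which carries a different index — the pronoun is free locally, so Principle B holds.
*Samir₁* is an R-expression; *him₁* does not c-command it, and no other NP shares its index, so Principle C is satisfied.
All principles are respected.

grammatical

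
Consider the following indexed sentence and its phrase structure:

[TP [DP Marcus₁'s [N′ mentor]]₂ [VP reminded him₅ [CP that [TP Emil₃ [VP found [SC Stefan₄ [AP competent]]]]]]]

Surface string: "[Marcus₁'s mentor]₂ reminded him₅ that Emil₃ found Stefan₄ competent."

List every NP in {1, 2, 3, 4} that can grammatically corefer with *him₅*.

*him* is a pronoun, so Principle B applies: it must be free in its binding domain.
Binding domain of *him₅*: the matrix TP, whose subject is [Marcus₁'s mentor]₂.
*Marcus₁* and the pronoun do not c-command one another → neither Principle B nor Principle C is at stake; coindexation permitted.
*[Marcus₁'s mentor]₂* c-commands the pronoun within its binding domain → coindexation would violate Principle B.
*Emil₃*: the pronoun c-commands this R-expression → coindexation would violate Principle C on *Emil₃*.
*Stefan₄*: the pronoun c-commands this R-expression → coindexation would violate Principle C on *Stefan₄*.

{1}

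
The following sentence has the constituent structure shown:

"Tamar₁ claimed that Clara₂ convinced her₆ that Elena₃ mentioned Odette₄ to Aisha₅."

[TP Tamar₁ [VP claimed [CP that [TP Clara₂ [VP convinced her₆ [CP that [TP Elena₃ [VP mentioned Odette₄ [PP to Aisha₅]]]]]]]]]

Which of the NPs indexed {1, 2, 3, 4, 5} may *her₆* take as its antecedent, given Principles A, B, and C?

{1}

*her* is a pronoun, so Principle B applies: it must be free in its binding domain.
Binding domain of *her₆*: the embedded TP, whose subject is Clara₂.
*Tamar₁* c-commands the pronoun but from outside its binding domain, and is not c-commanded by it → coindexation permitted.
*Clara₂* c-commands the pronoun within its binding domain → coindexation would violate Principle B.
*Elena₃*: the pronoun c-commands this R-expression → coindexation would violate Principle C on *Elena₃*.
*Odette₄*: the pronoun c-commands this R-expression → coindexation would violate Principle C on *Odette₄*.
*Aisha₅*: the pronoun c-commands this R-expression → coindexation would violate Principle C on *Aisha₅*.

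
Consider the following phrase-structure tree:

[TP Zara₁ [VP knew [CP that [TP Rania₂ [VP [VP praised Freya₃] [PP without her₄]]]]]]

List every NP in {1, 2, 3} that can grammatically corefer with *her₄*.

{1, 3}

*her* is a pronoun, so Principle B applies: it must be free in its binding domain.
Binding domain of *her₄*: the embedded TP, whose subject is Rania₂.
*Zara₁* c-commands the pronoun but from outside its binding domain, and is not c-commanded by it → coindexation permitted.
*Rania₂* c-commands the pronoun within its binding domain → coindexation would violate Principle B.
*Freya₃* and the pronoun do not c-command one another → neither Principle B nor Principle C is at stake; coindexation permitted.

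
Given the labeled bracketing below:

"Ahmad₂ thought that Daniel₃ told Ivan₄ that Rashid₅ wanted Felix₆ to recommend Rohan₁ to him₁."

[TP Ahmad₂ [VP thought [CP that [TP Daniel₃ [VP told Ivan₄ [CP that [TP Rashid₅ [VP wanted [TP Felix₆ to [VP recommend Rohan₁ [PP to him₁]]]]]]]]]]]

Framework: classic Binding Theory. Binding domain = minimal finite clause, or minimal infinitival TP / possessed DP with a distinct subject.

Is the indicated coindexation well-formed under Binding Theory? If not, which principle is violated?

The two coindexed NPs are *Rohan₁* and *him₁*.
*him₁* is a pronoun. Its binding domain is the embedded TP, whose subject is Felix₆.
*Rohan₁* c-commands it within that domain and carries the same index.
The pronoun is locally bound → Principle B violation.

Principle B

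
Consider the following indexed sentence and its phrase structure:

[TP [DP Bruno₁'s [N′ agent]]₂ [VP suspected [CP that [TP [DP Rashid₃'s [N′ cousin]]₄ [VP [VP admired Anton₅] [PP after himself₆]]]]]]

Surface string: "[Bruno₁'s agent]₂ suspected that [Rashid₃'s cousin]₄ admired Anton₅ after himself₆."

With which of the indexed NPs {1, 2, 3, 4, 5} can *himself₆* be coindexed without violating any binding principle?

*himself* is an anaphor, so Principle A applies: it must be bound in its binding domain.
Binding domain of *himself₆*: the embedded TP, whose subject is [Rashid₃'s cousin]₄.
*Bruno₁* does not c-command the anaphor → cannot bind it.
*[Bruno₁'s agent]₂* c-commands the anaphor but is outside its binding domain → cannot satisfy Principle A.
*Rashid₃* does not c-command the anaphor → cannot bind it.
*[Rashid₃'s cousin]₄* c-commands the anaphor within its binding domain → licit binder.
*Anton₅* does not c-command the anaphor → cannot bind it.

{4}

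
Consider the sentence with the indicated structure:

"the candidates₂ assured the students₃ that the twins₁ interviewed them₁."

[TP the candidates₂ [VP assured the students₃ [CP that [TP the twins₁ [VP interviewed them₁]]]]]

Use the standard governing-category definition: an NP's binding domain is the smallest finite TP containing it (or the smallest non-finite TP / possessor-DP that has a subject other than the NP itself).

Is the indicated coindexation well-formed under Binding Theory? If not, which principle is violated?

Principle B

The two coindexed NPs are *the twins₁* and *them₁*.
*them₁* is a pronoun. Its binding domain is the embedded TP, whose subject is the twins₁.
*the twins₁* c-commands it within that domain and carries the same index.
The pronoun is locally bound → Principle B violation.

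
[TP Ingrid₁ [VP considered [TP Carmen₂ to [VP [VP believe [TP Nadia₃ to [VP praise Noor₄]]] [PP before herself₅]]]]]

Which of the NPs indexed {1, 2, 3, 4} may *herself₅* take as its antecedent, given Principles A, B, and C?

{2}

*herself* is an anaphor, so Principle A applies: it must be bound in its binding domain.
Binding domain of *herself₅*: the embedded TP, whose subject is Carmen₂.
*Ingrid₁* c-commands the anaphor but is outside its binding domain → cannot satisfy Principle A.
*Carmen₂* c-commands the anaphor within its binding domain → licit binder.
*Nadia₃* does not c-command the anaphor → cannot bind it.
*Noor₄* does not c-command the anaphor → cannot bind it.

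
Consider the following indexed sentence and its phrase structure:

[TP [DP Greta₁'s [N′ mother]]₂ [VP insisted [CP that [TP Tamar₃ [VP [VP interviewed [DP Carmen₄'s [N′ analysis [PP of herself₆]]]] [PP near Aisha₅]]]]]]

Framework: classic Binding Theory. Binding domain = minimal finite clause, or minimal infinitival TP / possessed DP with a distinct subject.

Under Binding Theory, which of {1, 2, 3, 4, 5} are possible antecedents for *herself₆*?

{4}

*herself* is an anaphor, so Principle A applies: it must be bound in its binding domain.
Binding domain of *herself₆*: the possessed DP, whose subject is Carmen₄.
*Greta₁* does not c-command the anaphor → cannot bind it.
*[Greta₁'s mother]₂* c-commands the anaphor but is outside its binding domain → cannot satisfy Principle A.
*Tamar₃* c-commands the anaphor but is outside its binding domain → cannot satisfy Principle A.
*Carmen₄* c-commands the anaphor within its binding domain → licit binder.
*Aisha₅* does not c-command the anaphor → cannot bind it.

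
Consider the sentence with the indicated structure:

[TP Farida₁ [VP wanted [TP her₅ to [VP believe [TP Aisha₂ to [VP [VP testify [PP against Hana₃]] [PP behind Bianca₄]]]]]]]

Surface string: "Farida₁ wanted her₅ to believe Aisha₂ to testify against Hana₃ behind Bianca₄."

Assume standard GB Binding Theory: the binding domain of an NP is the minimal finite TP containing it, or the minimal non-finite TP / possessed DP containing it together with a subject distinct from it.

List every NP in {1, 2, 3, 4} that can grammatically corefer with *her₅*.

none

*her* is a pronoun, so Principle B applies: it must be free in its binding domain.
Binding domain of *her₅*: the matrix TP, whose subject is Farida₁.
*Farida₁* c-commands the pronoun within its binding domain → coindexation would violate Principle B.
*Aisha₂*: the pronoun c-commands this R-expression → coindexation would violate Principle C on *Aisha₂*.
*Hana₃*: the pronoun c-commands this R-expression → coindexation would violate Principle C on *Hana₃*.
*Bianca₄*: the pronoun c-commands this R-expression → coindexation would violate Principle C on *Bianca₄*.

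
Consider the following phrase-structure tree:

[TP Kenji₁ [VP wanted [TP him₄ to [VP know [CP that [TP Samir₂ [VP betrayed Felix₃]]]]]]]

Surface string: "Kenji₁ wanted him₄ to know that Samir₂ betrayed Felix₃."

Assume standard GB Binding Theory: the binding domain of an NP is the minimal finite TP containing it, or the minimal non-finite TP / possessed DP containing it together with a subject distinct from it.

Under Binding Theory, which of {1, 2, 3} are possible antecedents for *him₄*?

none

*him* is a pronoun, so Principle B applies: it must be free in its binding domain.
Binding domain of *him₄*: the matrix TP, whose subject is Kenji₁.
*Kenji₁* c-commands the pronoun within its binding domain → coindexation would violate Principle B.
*Samir₂*: the pronoun c-commands this R-expression → coindexation would violate Principle C on *Samir₂*.
*Felix₃*: the pronoun c-commands this R-expression → coindexation would violate Principle C on *Felix₃*.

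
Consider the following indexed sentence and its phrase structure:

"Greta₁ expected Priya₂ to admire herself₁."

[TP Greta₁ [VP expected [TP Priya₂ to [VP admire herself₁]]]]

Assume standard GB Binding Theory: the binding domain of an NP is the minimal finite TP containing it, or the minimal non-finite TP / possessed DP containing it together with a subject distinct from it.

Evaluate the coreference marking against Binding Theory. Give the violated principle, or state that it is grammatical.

The two coindexed NPs are *Greta₁* and *herself₁*.
*herself₁* is an anaphor. Principle A requires it to be bound within its binding domain — the embedded TP, whose subject is Priya₂.
Within that domain it is c-commanded by *Priya₂*, which does not share its index.
*Greta₁* does c-command the anaphor, but from outside its binding domain.
The anaphor is unbound in its domain → Principle A violation.

Principle A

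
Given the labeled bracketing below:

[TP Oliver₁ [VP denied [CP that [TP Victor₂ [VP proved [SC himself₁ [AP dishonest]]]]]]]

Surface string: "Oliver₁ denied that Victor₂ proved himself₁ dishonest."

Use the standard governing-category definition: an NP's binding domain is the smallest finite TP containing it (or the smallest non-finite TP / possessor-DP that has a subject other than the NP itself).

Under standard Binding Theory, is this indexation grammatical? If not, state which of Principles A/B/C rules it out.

The two coindexed NPs are *Oliver₁* and *himself₁*.
*himself₁* is an anaphor. Principle A requires it to be bound within its binding domain — the embedded TP, whose subject is Victor₂.
Within that domain it is c-commanded by *Victor₂*, which does not share its index.
*Oliver₁* does c-command the anaphor, but from outside its binding domain.
The anaphor is unbound in its domain → Principle A violation.

Principle A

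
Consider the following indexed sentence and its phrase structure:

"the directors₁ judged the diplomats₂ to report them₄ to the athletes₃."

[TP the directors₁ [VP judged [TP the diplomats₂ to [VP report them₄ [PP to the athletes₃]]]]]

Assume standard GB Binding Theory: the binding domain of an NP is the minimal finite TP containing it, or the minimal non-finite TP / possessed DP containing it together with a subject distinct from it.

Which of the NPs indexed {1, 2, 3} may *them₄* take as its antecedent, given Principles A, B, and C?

*them* is a pronoun, so Principle B applies: it must be free in its binding domain.
Binding domain of *them₄*: the embedded TP, whose subject is the diplomats₂.
*the directors₁* c-commands the pronoun but from outside its binding domain, and is not c-commanded by it → coindexation permitted.
*the diplomats₂* c-commands the pronoun within its binding domain → coindexation would violate Principle B.
*the athletes₃*: the pronoun c-commands this R-expression → coindexation would violate Principle C on *the athletes₃*.

{1}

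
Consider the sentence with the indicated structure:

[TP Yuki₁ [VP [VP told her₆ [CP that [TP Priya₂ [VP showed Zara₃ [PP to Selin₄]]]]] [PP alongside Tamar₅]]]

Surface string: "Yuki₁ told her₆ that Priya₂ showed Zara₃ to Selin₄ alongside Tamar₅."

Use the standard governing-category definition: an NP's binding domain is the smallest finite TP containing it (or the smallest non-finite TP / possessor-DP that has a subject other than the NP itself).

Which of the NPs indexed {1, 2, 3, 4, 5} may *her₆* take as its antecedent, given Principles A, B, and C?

*her* is a pronoun, so Principle B applies: it must be free in its binding domain.
Binding domain of *her₆*: the matrix TP, whose subject is Yuki₁.
*Yuki₁* c-commands the pronoun within its binding domain → coindexation would violate Principle B.
*Priya₂*: the pronoun c-commands this R-expression → coindexation would violate Principle C on *Priya₂*.
*Zara₃*: the pronoun c-commands this R-expression → coindexation would violate Principle C on *Zara₃*.
*Selin₄*: the pronoun c-commands this R-expression → coindexation would violate Principle C on *Selin₄*.
*Tamar₅* and the pronoun do not c-command one another → neither Principle B nor Principle C is at stake; coindexation permitted.

{5}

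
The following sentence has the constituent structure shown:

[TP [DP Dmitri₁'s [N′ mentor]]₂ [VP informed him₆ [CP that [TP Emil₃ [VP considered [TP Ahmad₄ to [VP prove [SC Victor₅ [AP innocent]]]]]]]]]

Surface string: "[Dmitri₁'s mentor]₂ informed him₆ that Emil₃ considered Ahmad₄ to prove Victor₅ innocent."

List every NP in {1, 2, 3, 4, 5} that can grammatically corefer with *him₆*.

*him* is a pronoun, so Principle B applies: it must be free in its binding domain.
Binding domain of *him₆*: the matrix TP, whose subject is [Dmitri₁'s mentor]₂.
*Dmitri₁* and the pronoun do not c-command one another → neither Principle B nor Principle C is at stake; coindexation permitted.
*[Dmitri₁'s mentor]₂* c-commands the pronoun within its binding domain → coindexation would violate Principle B.
*Emil₃*: the pronoun c-commands this R-expression → coindexation would violate Principle C on *Emil₃*.
*Ahmad₄*: the pronoun c-commands this R-expression → coindexation would violate Principle C on *Ahmad₄*.
*Victor₅*: the pronoun c-commands this R-expression → coindexation would violate Principle C on *Victor₅*.

{1}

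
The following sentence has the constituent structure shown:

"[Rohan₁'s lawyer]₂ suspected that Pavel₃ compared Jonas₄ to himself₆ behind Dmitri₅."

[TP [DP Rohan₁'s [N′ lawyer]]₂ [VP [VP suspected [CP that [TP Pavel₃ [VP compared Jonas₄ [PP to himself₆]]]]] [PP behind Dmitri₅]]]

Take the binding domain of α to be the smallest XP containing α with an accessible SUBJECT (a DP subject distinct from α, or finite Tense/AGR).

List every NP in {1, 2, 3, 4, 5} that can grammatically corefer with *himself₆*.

*himself* is an anaphor, so Principle A applies: it must be bound in its binding domain.
Binding domain of *himself₆*: the embedded TP, whose subject is Pavel₃.
*Rohan₁* does not c-command the anaphor → cannot bind it.
*[Rohan₁'s lawyer]₂* c-commands the anaphor but is outside its binding domain → cannot satisfy Principle A.
*Pavel₃* c-commands the anaphor within its binding domain → licit binder.
*Jonas₄* c-commands the anaphor within its binding domain → licit binder.
*Dmitri₅* does not c-command the anaphor → cannot bind it.

{3, 4}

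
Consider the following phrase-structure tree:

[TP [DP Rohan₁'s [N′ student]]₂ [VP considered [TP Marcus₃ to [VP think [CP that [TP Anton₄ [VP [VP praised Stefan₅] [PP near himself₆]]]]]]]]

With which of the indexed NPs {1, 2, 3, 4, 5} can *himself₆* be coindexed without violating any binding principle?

*himself* is an anaphor, so Principle A applies: it must be bound in its binding domain.
Binding domain of *himself₆*: the embedded TP, whose subject is Anton₄.
*Rohan₁* does not c-command the anaphor → cannot bind it.
*[Rohan₁'s student]₂* c-commands the anaphor but is outside its binding domain → cannot satisfy Principle A.
*Marcus₃* c-commands the anaphor but is outside its binding domain → cannot satisfy Principle A.
*Anton₄* c-commands the anaphor within its binding domain → licit binder.
*Stefan₅* does not c-command the anaphor → cannot bind it.

{4}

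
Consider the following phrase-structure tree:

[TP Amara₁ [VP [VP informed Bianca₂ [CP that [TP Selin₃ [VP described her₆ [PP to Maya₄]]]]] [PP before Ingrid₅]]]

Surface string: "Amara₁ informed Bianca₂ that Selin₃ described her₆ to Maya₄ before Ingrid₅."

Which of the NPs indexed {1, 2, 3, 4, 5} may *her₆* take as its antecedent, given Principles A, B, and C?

{1, 2, 5}

*her* is a pronoun, so Principle B applies: it must be free in its binding domain.
Binding domain of *her₆*: the embedded TP, whose subject is Selin₃.
*Amara₁* c-commands the pronoun but from outside its binding domain, and is not c-commanded by it → coindexation permitted.
*Bianca₂* c-commands the pronoun but from outside its binding domain, and is not c-commanded by it → coindexation permitted.
*Selin₃* c-commands the pronoun within its binding domain → coindexation would violate Principle B.
*Maya₄*: the pronoun c-commands this R-expression → coindexation would violate Principle C on *Maya₄*.
*Ingrid₅* and the pronoun do not c-command one another → neither Principle B nor Principle C is at stake; coindexation permitted.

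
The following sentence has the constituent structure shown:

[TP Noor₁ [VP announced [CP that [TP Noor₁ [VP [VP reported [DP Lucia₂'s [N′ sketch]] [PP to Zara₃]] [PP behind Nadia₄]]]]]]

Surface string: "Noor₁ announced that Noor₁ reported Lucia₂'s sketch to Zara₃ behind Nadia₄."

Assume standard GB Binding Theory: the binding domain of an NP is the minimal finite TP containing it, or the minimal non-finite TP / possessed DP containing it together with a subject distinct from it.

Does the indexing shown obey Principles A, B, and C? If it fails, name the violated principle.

The two coindexed NPs are *Noor₁* (the higher occurrence) and *Noor₁* (the lower occurrence).
*Noor₁* (the lower occurrence) is an R-expression. Principle C requires it to be free everywhere.
*Noor₁* (the higher occurrence) c-commands it and carries the same index.
The R-expression is bound → Principle C violation.

Principle C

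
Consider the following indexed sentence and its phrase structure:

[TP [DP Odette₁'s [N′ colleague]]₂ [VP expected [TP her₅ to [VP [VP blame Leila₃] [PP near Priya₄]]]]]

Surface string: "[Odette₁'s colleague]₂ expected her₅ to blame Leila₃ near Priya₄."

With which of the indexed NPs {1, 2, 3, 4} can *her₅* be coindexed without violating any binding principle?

*her* is a pronoun, so Principle B applies: it must be free in its binding domain.
Binding domain of *her₅*: the matrix TP, whose subject is [Odette₁'s colleague]₂.
*Odette₁* and the pronoun do not c-command one another → neither Principle B nor Principle C is at stake; coindexation permitted.
*[Odette₁'s colleague]₂* c-commands the pronoun within its binding domain → coindexation would violate Principle B.
*Leila₃*: the pronoun c-commands this R-expression → coindexation would violate Principle C on *Leila₃*.
*Priya₄*: the pronoun c-commands this R-expression → coindexation would violate Principle C on *Priya₄*.

{1}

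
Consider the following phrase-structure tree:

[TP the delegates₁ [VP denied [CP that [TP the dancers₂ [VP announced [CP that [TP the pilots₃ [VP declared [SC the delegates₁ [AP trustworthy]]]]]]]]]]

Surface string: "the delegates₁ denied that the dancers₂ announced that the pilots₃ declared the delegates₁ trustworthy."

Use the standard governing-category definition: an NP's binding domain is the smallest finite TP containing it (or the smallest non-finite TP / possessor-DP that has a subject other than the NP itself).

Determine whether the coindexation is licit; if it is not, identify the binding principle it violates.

The two coindexed NPs are *the delegates₁* (the higher occurrence) and *the delegates₁* (the lower occurrence).
*the delegates₁* (the lower occurrence) is an R-expression. Principle C requires it to be free everywhere.
*the delegates₁* (the higher occurrence) c-commands it and carries the same index.
The R-expression is bound → Principle C violation.

Principle C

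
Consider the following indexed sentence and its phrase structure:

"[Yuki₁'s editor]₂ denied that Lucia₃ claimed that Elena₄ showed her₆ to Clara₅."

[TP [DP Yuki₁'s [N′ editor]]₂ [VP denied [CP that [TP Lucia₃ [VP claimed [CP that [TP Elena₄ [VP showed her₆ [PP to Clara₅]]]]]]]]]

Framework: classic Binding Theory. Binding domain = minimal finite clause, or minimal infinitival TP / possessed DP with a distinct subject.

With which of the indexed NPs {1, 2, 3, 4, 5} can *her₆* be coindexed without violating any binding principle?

{1, 2, 3}

*her* is a pronoun, so Principle B applies: it must be free in its binding domain.
Binding domain of *her₆*: the embedded TP, whose subject is Elena₄.
*Yuki₁* and the pronoun do not c-command one another → neither Principle B nor Principle C is at stake; coindexation permitted.
*[Yuki₁'s editor]₂* c-commands the pronoun but from outside its binding domain, and is not c-commanded by it → coindexation permitted.
*Lucia₃* c-commands the pronoun but from outside its binding domain, and is not c-commanded by it → coindexation permitted.
*Elena₄* c-commands the pronoun within its binding domain → coindexation would violate Principle B.
*Clara₅*: the pronoun c-commands this R-expression → coindexation would violate Principle C on *Clara₅*.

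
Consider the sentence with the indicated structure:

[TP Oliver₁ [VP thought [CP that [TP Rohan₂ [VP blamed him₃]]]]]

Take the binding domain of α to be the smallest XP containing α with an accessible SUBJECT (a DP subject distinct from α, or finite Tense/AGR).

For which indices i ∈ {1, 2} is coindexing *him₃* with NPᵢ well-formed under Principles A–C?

*him* is a pronoun, so Principle B applies: it must be free in its binding domain.
Binding domain of *him₃*: the embedded TP, whose subject is Rohan₂.
*Oliver₁* c-commands the pronoun but from outside its binding domain, and is not c-commanded by it → coindexation permitted.
*Rohan₂* c-commands the pronoun within its binding domain → coindexation would violate Principle B.

{1}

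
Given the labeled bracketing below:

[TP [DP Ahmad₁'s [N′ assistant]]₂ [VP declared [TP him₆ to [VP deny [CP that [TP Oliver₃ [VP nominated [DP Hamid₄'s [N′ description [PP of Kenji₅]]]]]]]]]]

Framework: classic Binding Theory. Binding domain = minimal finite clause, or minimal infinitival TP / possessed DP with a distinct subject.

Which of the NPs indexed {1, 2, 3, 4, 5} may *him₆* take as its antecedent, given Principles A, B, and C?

{1}

*him* is a pronoun, so Principle B applies: it must be free in its binding domain.
Binding domain of *him₆*: the matrix TP, whose subject is [Ahmad₁'s assistant]₂.
*Ahmad₁* and the pronoun do not c-command one another → neither Principle B nor Principle C is at stake; coindexation permitted.
*[Ahmad₁'s assistant]₂* c-commands the pronoun within its binding domain → coindexation would violate Principle B.
*Oliver₃*: the pronoun c-commands this R-expression → coindexation would violate Principle C on *Oliver₃*.
*Hamid₄*: the pronoun c-commands this R-expression → coindexation would violate Principle C on *Hamid₄*.
*Kenji₅*: the pronoun c-commands this R-expression → coindexation would violate Principle C on *Kenji₅*.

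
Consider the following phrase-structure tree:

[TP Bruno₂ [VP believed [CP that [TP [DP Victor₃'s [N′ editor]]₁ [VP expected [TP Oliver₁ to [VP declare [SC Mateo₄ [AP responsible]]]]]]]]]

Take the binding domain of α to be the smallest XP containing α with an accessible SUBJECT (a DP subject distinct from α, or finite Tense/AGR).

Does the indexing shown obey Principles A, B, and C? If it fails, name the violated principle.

The two coindexed NPs are *[Victor₃'s editor]₁* and *Oliver₁*.
*Oliver₁* is an R-expression. Principle C requires it to be free everywhere.
*[Victor₃'s editor]₁* c-commands it and carries the same index.
The R-expression is bound → Principle C violation.

Principle C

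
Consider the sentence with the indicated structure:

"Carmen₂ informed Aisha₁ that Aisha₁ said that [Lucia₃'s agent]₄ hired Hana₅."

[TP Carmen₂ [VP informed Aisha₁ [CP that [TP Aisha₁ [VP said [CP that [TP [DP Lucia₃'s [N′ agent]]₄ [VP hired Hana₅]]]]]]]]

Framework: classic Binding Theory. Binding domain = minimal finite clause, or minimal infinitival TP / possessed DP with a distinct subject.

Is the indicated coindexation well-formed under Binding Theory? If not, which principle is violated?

Principle C

The two coindexed NPs are *Aisha₁* (the lower occurrence) and *Aisha₁* (the higher occurrence).
*Aisha₁* (the lower occurrence) is an R-expression. Principle C requires it to be free everywhere.
*Aisha₁* (the higher occurrence) c-commands it and carries the same index.
The R-expression is bound → Principle C violation.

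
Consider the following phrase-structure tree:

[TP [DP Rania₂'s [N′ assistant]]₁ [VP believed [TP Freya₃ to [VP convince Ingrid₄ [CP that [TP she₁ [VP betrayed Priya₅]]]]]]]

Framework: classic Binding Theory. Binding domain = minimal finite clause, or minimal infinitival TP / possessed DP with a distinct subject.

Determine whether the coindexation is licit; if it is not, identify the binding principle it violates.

The two coindexed NPs are *[Rania₂'s assistant]₁* and *she₁*.
*she₁* is a pronoun; nothing c-commands it within its binding domain (the embedded TP.), so Principle B holds trivially.
*[Rania₂'s assistant]₁* is an R-expression; *she₁* does not c-command it, and no other NP shares its index, so Principle C is satisfied.
All principles are respected.

grammatical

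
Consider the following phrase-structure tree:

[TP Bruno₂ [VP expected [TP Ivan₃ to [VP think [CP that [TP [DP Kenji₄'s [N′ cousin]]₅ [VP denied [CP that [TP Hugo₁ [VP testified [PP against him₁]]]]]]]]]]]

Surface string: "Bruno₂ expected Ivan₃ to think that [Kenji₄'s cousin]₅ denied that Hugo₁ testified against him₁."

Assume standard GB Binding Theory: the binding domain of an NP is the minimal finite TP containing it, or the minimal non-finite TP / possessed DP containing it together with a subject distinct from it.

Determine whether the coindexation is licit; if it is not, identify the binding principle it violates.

Principle B

The two coindexed NPs are *Hugo₁* and *him₁*.
*him₁* is a pronoun. Its binding domain is the embedded TP, whose subject is Hugo₁.
*Hugo₁* c-commands it within that domain and carries the same index.
The pronoun is locally bound → Principle B violation.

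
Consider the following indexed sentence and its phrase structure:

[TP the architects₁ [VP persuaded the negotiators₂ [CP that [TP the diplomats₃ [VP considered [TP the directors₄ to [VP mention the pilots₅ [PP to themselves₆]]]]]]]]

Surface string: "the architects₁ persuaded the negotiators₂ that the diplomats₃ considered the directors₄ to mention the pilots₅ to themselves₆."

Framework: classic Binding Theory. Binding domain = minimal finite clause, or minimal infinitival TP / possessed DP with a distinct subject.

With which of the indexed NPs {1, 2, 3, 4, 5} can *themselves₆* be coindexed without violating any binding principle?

*themselves* is an anaphor, so Principle A applies: it must be bound in its binding domain.
Binding domain of *themselves₆*: the embedded TP, whose subject is the directors₄.
*the architects₁* c-commands the anaphor but is outside its binding domain → cannot satisfy Principle A.
*the negotiators₂* c-commands the anaphor but is outside its binding domain → cannot satisfy Principle A.
*the diplomats₃* c-commands the anaphor but is outside its binding domain → cannot satisfy Principle A.
*the directors₄* c-commands the anaphor within its binding domain → licit binder.
*the pilots₅* c-commands the anaphor within its binding domain → licit binder.

{4, 5}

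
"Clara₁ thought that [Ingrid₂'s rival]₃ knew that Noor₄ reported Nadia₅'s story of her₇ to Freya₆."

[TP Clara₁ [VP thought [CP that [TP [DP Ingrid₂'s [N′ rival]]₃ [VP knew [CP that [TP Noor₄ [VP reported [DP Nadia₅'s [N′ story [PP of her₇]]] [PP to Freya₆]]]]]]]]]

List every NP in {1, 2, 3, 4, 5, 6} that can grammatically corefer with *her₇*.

*her* is a pronoun, so Principle B applies: it must be free in its binding domain.
Binding domain of *her₇*: the possessed DP, whose subject is Nadia₅.
*Clara₁* c-commands the pronoun but from outside its binding domain, and is not c-commanded by it → coindexation permitted.
*Ingrid₂* and the pronoun do not c-command one another → neither Principle B nor Principle C is at stake; coindexation permitted.
*[Ingrid₂'s rival]₃* c-commands the pronoun but from outside its binding domain, and is not c-commanded by it → coindexation permitted.
*Noor₄* c-commands the pronoun but from outside its binding domain, and is not c-commanded by it → coindexation permitted.
*Nadia₅* c-commands the pronoun within its binding domain → coindexation would violate Principle B.
*Freya₆* and the pronoun do not c-command one another → neither Principle B nor Principle C is at stake; coindexation permitted.

{1, 2, 3, 4, 6}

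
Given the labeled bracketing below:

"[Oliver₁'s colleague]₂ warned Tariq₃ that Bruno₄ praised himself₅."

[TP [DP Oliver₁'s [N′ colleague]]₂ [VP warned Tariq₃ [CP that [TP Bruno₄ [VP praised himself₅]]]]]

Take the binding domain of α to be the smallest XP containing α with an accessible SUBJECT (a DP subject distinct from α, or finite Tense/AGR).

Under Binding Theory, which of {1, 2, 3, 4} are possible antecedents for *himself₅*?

{4}

*himself* is an anaphor, so Principle A applies: it must be bound in its binding domain.
Binding domain of *himself₅*: the embedded TP, whose subject is Bruno₄.
*Oliver₁* does not c-command the anaphor → cannot bind it.
*[Oliver₁'s colleague]₂* c-commands the anaphor but is outside its binding domain → cannot satisfy Principle A.
*Tariq₃* c-commands the anaphor but is outside its binding domain → cannot satisfy Principle A.
*Bruno₄* c-commands the anaphor within its binding domain → licit binder.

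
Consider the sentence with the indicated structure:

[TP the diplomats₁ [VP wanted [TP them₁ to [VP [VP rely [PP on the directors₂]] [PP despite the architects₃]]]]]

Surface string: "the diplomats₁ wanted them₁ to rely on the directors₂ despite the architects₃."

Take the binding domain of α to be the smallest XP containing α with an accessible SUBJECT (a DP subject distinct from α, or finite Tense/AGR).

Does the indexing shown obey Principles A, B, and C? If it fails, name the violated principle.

Principle B

The two coindexed NPs are *the diplomats₁* and *them₁*.
*them₁* is a pronoun. Its binding domain is the matrix TP, whose subject is the diplomats₁.
*the diplomats₁* c-commands it within that domain and carries the same index.
The pronoun is locally bound → Principle B violation.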